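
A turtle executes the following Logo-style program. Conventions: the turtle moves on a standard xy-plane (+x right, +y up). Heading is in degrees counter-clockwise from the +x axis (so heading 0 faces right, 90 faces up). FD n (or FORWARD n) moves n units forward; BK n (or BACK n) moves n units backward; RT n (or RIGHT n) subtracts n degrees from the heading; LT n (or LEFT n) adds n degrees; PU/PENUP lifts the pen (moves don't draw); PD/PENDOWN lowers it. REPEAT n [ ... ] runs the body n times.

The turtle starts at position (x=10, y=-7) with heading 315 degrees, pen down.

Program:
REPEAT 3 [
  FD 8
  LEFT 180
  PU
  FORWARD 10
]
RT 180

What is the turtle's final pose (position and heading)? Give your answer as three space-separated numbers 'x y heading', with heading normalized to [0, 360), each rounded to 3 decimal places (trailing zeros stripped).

Executing turtle program step by step:
Start: pos=(10,-7), heading=315, pen down
REPEAT 3 [
  -- iteration 1/3 --
  FD 8: (10,-7) -> (15.657,-12.657) [heading=315, draw]
  LT 180: heading 315 -> 135
  PU: pen up
  FD 10: (15.657,-12.657) -> (8.586,-5.586) [heading=135, move]
  -- iteration 2/3 --
  FD 8: (8.586,-5.586) -> (2.929,0.071) [heading=135, move]
  LT 180: heading 135 -> 315
  PU: pen up
  FD 10: (2.929,0.071) -> (10,-7) [heading=315, move]
  -- iteration 3/3 --
  FD 8: (10,-7) -> (15.657,-12.657) [heading=315, move]
  LT 180: heading 315 -> 135
  PU: pen up
  FD 10: (15.657,-12.657) -> (8.586,-5.586) [heading=135, move]
]
RT 180: heading 135 -> 315
Final: pos=(8.586,-5.586), heading=315, 1 segment(s) drawn

Answer: 8.586 -5.586 315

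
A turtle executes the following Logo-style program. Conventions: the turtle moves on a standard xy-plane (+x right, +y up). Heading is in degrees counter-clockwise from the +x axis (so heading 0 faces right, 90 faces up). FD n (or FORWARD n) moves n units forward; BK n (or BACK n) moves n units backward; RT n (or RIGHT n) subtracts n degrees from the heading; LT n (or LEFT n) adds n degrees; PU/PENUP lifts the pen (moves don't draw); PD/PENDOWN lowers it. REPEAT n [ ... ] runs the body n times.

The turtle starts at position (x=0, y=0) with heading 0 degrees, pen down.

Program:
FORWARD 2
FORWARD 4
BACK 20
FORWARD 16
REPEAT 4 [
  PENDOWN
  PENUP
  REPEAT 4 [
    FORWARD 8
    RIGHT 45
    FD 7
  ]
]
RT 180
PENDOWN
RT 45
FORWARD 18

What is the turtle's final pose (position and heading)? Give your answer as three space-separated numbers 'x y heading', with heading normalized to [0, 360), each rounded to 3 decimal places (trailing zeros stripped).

Answer: -10.728 12.728 135

Derivation:
Executing turtle program step by step:
Start: pos=(0,0), heading=0, pen down
FD 2: (0,0) -> (2,0) [heading=0, draw]
FD 4: (2,0) -> (6,0) [heading=0, draw]
BK 20: (6,0) -> (-14,0) [heading=0, draw]
FD 16: (-14,0) -> (2,0) [heading=0, draw]
REPEAT 4 [
  -- iteration 1/4 --
  PD: pen down
  PU: pen up
  REPEAT 4 [
    -- iteration 1/4 --
    FD 8: (2,0) -> (10,0) [heading=0, move]
    RT 45: heading 0 -> 315
    FD 7: (10,0) -> (14.95,-4.95) [heading=315, move]
    -- iteration 2/4 --
    FD 8: (14.95,-4.95) -> (20.607,-10.607) [heading=315, move]
    RT 45: heading 315 -> 270
    FD 7: (20.607,-10.607) -> (20.607,-17.607) [heading=270, move]
    -- iteration 3/4 --
    FD 8: (20.607,-17.607) -> (20.607,-25.607) [heading=270, move]
    RT 45: heading 270 -> 225
    FD 7: (20.607,-25.607) -> (15.657,-30.556) [heading=225, move]
    -- iteration 4/4 --
    FD 8: (15.657,-30.556) -> (10,-36.213) [heading=225, move]
    RT 45: heading 225 -> 180
    FD 7: (10,-36.213) -> (3,-36.213) [heading=180, move]
  ]
  -- iteration 2/4 --
  PD: pen down
  PU: pen up
  REPEAT 4 [
    -- iteration 1/4 --
    FD 8: (3,-36.213) -> (-5,-36.213) [heading=180, move]
    RT 45: heading 180 -> 135
    FD 7: (-5,-36.213) -> (-9.95,-31.263) [heading=135, move]
    -- iteration 2/4 --
    FD 8: (-9.95,-31.263) -> (-15.607,-25.607) [heading=135, move]
    RT 45: heading 135 -> 90
    FD 7: (-15.607,-25.607) -> (-15.607,-18.607) [heading=90, move]
    -- iteration 3/4 --
    FD 8: (-15.607,-18.607) -> (-15.607,-10.607) [heading=90, move]
    RT 45: heading 90 -> 45
    FD 7: (-15.607,-10.607) -> (-10.657,-5.657) [heading=45, move]
    -- iteration 4/4 --
    FD 8: (-10.657,-5.657) -> (-5,0) [heading=45, move]
    RT 45: heading 45 -> 0
    FD 7: (-5,0) -> (2,0) [heading=0, move]
  ]
  -- iteration 3/4 --
  PD: pen down
  PU: pen up
  REPEAT 4 [
    -- iteration 1/4 --
    FD 8: (2,0) -> (10,0) [heading=0, move]
    RT 45: heading 0 -> 315
    FD 7: (10,0) -> (14.95,-4.95) [heading=315, move]
    -- iteration 2/4 --
    FD 8: (14.95,-4.95) -> (20.607,-10.607) [heading=315, move]
    RT 45: heading 315 -> 270
    FD 7: (20.607,-10.607) -> (20.607,-17.607) [heading=270, move]
    -- iteration 3/4 --
    FD 8: (20.607,-17.607) -> (20.607,-25.607) [heading=270, move]
    RT 45: heading 270 -> 225
    FD 7: (20.607,-25.607) -> (15.657,-30.556) [heading=225, move]
    -- iteration 4/4 --
    FD 8: (15.657,-30.556) -> (10,-36.213) [heading=225, move]
    RT 45: heading 225 -> 180
    FD 7: (10,-36.213) -> (3,-36.213) [heading=180, move]
  ]
  -- iteration 4/4 --
  PD: pen down
  PU: pen up
  REPEAT 4 [
    -- iteration 1/4 --
    FD 8: (3,-36.213) -> (-5,-36.213) [heading=180, move]
    RT 45: heading 180 -> 135
    FD 7: (-5,-36.213) -> (-9.95,-31.263) [heading=135, move]
    -- iteration 2/4 --
    FD 8: (-9.95,-31.263) -> (-15.607,-25.607) [heading=135, move]
    RT 45: heading 135 -> 90
    FD 7: (-15.607,-25.607) -> (-15.607,-18.607) [heading=90, move]
    -- iteration 3/4 --
    FD 8: (-15.607,-18.607) -> (-15.607,-10.607) [heading=90, move]
    RT 45: heading 90 -> 45
    FD 7: (-15.607,-10.607) -> (-10.657,-5.657) [heading=45, move]
    -- iteration 4/4 --
    FD 8: (-10.657,-5.657) -> (-5,0) [heading=45, move]
    RT 45: heading 45 -> 0
    FD 7: (-5,0) -> (2,0) [heading=0, move]
  ]
]
RT 180: heading 0 -> 180
PD: pen down
RT 45: heading 180 -> 135
FD 18: (2,0) -> (-10.728,12.728) [heading=135, draw]
Final: pos=(-10.728,12.728), heading=135, 5 segment(s) drawn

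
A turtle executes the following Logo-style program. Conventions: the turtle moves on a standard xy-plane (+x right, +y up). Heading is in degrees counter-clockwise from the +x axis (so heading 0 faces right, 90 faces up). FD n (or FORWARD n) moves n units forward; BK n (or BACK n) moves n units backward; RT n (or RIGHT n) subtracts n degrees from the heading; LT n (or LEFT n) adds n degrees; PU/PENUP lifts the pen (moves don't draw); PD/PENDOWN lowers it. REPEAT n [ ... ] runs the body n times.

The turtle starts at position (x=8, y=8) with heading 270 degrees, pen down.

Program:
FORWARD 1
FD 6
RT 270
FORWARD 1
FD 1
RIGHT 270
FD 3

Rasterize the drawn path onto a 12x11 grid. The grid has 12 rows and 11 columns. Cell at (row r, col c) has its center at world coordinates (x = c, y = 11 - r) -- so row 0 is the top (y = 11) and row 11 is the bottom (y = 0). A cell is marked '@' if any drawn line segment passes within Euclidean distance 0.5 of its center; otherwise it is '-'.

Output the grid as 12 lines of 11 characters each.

Segment 0: (8,8) -> (8,7)
Segment 1: (8,7) -> (8,1)
Segment 2: (8,1) -> (9,1)
Segment 3: (9,1) -> (10,1)
Segment 4: (10,1) -> (10,4)

Answer: -----------
-----------
-----------
--------@--
--------@--
--------@--
--------@--
--------@-@
--------@-@
--------@-@
--------@@@
-----------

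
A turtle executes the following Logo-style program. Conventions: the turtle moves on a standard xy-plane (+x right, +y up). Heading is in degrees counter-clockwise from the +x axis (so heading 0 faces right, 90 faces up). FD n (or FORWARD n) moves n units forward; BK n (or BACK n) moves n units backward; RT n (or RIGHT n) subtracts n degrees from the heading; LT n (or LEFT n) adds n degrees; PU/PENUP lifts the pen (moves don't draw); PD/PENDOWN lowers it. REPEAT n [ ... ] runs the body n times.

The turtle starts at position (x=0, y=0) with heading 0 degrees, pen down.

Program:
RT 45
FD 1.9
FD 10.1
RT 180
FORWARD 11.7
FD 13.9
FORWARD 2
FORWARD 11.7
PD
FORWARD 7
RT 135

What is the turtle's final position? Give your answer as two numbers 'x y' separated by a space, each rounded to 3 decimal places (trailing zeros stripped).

Executing turtle program step by step:
Start: pos=(0,0), heading=0, pen down
RT 45: heading 0 -> 315
FD 1.9: (0,0) -> (1.344,-1.344) [heading=315, draw]
FD 10.1: (1.344,-1.344) -> (8.485,-8.485) [heading=315, draw]
RT 180: heading 315 -> 135
FD 11.7: (8.485,-8.485) -> (0.212,-0.212) [heading=135, draw]
FD 13.9: (0.212,-0.212) -> (-9.617,9.617) [heading=135, draw]
FD 2: (-9.617,9.617) -> (-11.031,11.031) [heading=135, draw]
FD 11.7: (-11.031,11.031) -> (-19.304,19.304) [heading=135, draw]
PD: pen down
FD 7: (-19.304,19.304) -> (-24.254,24.254) [heading=135, draw]
RT 135: heading 135 -> 0
Final: pos=(-24.254,24.254), heading=0, 7 segment(s) drawn

Answer: -24.254 24.254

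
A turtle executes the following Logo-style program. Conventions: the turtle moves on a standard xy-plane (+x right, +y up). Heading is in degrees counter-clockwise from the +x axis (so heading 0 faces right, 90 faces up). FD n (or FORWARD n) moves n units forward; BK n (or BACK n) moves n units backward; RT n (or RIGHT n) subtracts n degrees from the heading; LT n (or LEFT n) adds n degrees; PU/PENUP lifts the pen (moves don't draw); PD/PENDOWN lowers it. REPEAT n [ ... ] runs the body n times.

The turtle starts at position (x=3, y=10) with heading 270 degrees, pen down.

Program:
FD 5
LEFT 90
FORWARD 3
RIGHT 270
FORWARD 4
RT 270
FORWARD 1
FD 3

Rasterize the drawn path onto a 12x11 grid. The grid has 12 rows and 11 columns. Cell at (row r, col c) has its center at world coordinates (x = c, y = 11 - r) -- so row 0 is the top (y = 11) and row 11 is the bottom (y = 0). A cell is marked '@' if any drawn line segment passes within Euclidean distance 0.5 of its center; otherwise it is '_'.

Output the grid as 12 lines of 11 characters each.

Answer: ___________
___@_______
__@@@@@____
___@__@____
___@__@____
___@__@____
___@@@@____
___________
___________
___________
___________
___________

Derivation:
Segment 0: (3,10) -> (3,5)
Segment 1: (3,5) -> (6,5)
Segment 2: (6,5) -> (6,9)
Segment 3: (6,9) -> (5,9)
Segment 4: (5,9) -> (2,9)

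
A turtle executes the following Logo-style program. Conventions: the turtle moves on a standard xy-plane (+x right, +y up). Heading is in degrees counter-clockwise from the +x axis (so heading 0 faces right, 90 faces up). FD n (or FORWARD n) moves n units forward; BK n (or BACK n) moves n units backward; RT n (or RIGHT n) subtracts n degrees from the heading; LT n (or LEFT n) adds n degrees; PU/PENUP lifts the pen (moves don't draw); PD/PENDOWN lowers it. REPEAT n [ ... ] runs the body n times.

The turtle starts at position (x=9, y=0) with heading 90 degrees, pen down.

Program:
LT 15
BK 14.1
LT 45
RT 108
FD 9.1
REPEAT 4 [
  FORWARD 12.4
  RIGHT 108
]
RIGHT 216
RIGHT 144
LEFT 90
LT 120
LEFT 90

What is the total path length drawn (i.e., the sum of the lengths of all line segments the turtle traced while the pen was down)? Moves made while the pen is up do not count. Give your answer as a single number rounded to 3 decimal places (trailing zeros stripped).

Answer: 72.8

Derivation:
Executing turtle program step by step:
Start: pos=(9,0), heading=90, pen down
LT 15: heading 90 -> 105
BK 14.1: (9,0) -> (12.649,-13.62) [heading=105, draw]
LT 45: heading 105 -> 150
RT 108: heading 150 -> 42
FD 9.1: (12.649,-13.62) -> (19.412,-7.53) [heading=42, draw]
REPEAT 4 [
  -- iteration 1/4 --
  FD 12.4: (19.412,-7.53) -> (28.627,0.767) [heading=42, draw]
  RT 108: heading 42 -> 294
  -- iteration 2/4 --
  FD 12.4: (28.627,0.767) -> (33.67,-10.561) [heading=294, draw]
  RT 108: heading 294 -> 186
  -- iteration 3/4 --
  FD 12.4: (33.67,-10.561) -> (21.338,-11.857) [heading=186, draw]
  RT 108: heading 186 -> 78
  -- iteration 4/4 --
  FD 12.4: (21.338,-11.857) -> (23.917,0.272) [heading=78, draw]
  RT 108: heading 78 -> 330
]
RT 216: heading 330 -> 114
RT 144: heading 114 -> 330
LT 90: heading 330 -> 60
LT 120: heading 60 -> 180
LT 90: heading 180 -> 270
Final: pos=(23.917,0.272), heading=270, 6 segment(s) drawn

Segment lengths:
  seg 1: (9,0) -> (12.649,-13.62), length = 14.1
  seg 2: (12.649,-13.62) -> (19.412,-7.53), length = 9.1
  seg 3: (19.412,-7.53) -> (28.627,0.767), length = 12.4
  seg 4: (28.627,0.767) -> (33.67,-10.561), length = 12.4
  seg 5: (33.67,-10.561) -> (21.338,-11.857), length = 12.4
  seg 6: (21.338,-11.857) -> (23.917,0.272), length = 12.4
Total = 72.8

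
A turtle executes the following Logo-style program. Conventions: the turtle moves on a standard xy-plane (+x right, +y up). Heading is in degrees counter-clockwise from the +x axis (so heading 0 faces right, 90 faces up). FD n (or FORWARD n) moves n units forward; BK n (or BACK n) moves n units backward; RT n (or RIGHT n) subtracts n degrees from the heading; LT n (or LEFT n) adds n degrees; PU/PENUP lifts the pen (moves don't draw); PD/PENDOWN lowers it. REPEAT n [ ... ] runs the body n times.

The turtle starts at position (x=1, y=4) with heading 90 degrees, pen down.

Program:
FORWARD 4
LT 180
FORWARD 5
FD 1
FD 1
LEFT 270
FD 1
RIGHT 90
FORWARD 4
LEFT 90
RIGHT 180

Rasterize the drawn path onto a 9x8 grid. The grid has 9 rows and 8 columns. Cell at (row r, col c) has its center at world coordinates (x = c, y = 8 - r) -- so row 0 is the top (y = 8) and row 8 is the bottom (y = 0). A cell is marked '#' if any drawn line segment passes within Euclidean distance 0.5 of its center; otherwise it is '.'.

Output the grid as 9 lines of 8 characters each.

Segment 0: (1,4) -> (1,8)
Segment 1: (1,8) -> (1,3)
Segment 2: (1,3) -> (1,2)
Segment 3: (1,2) -> (1,1)
Segment 4: (1,1) -> (-0,1)
Segment 5: (-0,1) -> (0,5)

Answer: .#......
.#......
.#......
##......
##......
##......
##......
##......
........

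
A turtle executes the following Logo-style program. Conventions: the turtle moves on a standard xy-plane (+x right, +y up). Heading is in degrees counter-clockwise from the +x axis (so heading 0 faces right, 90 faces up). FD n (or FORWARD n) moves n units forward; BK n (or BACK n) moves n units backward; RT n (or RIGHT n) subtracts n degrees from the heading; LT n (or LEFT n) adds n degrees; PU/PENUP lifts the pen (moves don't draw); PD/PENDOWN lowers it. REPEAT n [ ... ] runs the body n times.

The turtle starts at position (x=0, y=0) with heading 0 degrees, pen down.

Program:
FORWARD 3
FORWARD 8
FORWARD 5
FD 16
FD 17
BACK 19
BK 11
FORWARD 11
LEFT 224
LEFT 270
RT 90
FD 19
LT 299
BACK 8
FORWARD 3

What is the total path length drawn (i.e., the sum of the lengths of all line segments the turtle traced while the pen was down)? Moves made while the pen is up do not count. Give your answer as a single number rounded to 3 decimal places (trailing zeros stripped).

Answer: 120

Derivation:
Executing turtle program step by step:
Start: pos=(0,0), heading=0, pen down
FD 3: (0,0) -> (3,0) [heading=0, draw]
FD 8: (3,0) -> (11,0) [heading=0, draw]
FD 5: (11,0) -> (16,0) [heading=0, draw]
FD 16: (16,0) -> (32,0) [heading=0, draw]
FD 17: (32,0) -> (49,0) [heading=0, draw]
BK 19: (49,0) -> (30,0) [heading=0, draw]
BK 11: (30,0) -> (19,0) [heading=0, draw]
FD 11: (19,0) -> (30,0) [heading=0, draw]
LT 224: heading 0 -> 224
LT 270: heading 224 -> 134
RT 90: heading 134 -> 44
FD 19: (30,0) -> (43.667,13.199) [heading=44, draw]
LT 299: heading 44 -> 343
BK 8: (43.667,13.199) -> (36.017,15.537) [heading=343, draw]
FD 3: (36.017,15.537) -> (38.886,14.66) [heading=343, draw]
Final: pos=(38.886,14.66), heading=343, 11 segment(s) drawn

Segment lengths:
  seg 1: (0,0) -> (3,0), length = 3
  seg 2: (3,0) -> (11,0), length = 8
  seg 3: (11,0) -> (16,0), length = 5
  seg 4: (16,0) -> (32,0), length = 16
  seg 5: (32,0) -> (49,0), length = 17
  seg 6: (49,0) -> (30,0), length = 19
  seg 7: (30,0) -> (19,0), length = 11
  seg 8: (19,0) -> (30,0), length = 11
  seg 9: (30,0) -> (43.667,13.199), length = 19
  seg 10: (43.667,13.199) -> (36.017,15.537), length = 8
  seg 11: (36.017,15.537) -> (38.886,14.66), length = 3
Total = 120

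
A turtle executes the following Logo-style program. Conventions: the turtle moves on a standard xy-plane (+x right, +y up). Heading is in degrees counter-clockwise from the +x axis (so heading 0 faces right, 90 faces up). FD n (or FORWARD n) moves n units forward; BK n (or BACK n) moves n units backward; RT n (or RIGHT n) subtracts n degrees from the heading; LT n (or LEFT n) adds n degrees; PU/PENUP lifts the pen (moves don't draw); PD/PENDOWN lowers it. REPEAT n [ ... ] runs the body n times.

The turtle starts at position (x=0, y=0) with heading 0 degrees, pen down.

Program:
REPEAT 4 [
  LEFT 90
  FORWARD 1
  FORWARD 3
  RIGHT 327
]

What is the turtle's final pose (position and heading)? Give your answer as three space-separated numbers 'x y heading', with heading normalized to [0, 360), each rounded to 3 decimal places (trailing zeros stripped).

Answer: -0.326 4.145 132

Derivation:
Executing turtle program step by step:
Start: pos=(0,0), heading=0, pen down
REPEAT 4 [
  -- iteration 1/4 --
  LT 90: heading 0 -> 90
  FD 1: (0,0) -> (0,1) [heading=90, draw]
  FD 3: (0,1) -> (0,4) [heading=90, draw]
  RT 327: heading 90 -> 123
  -- iteration 2/4 --
  LT 90: heading 123 -> 213
  FD 1: (0,4) -> (-0.839,3.455) [heading=213, draw]
  FD 3: (-0.839,3.455) -> (-3.355,1.821) [heading=213, draw]
  RT 327: heading 213 -> 246
  -- iteration 3/4 --
  LT 90: heading 246 -> 336
  FD 1: (-3.355,1.821) -> (-2.441,1.415) [heading=336, draw]
  FD 3: (-2.441,1.415) -> (0.299,0.194) [heading=336, draw]
  RT 327: heading 336 -> 9
  -- iteration 4/4 --
  LT 90: heading 9 -> 99
  FD 1: (0.299,0.194) -> (0.143,1.182) [heading=99, draw]
  FD 3: (0.143,1.182) -> (-0.326,4.145) [heading=99, draw]
  RT 327: heading 99 -> 132
]
Final: pos=(-0.326,4.145), heading=132, 8 segment(s) drawn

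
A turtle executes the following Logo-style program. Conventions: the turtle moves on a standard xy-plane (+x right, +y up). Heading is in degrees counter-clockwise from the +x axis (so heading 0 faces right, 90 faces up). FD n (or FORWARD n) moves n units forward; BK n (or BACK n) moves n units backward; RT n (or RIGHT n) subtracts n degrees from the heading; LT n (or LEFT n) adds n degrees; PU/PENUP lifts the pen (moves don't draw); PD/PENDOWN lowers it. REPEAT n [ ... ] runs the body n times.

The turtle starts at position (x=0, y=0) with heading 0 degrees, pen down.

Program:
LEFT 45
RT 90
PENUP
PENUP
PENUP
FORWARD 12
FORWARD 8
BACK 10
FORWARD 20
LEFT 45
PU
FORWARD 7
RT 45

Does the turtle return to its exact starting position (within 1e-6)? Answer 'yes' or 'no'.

Answer: no

Derivation:
Executing turtle program step by step:
Start: pos=(0,0), heading=0, pen down
LT 45: heading 0 -> 45
RT 90: heading 45 -> 315
PU: pen up
PU: pen up
PU: pen up
FD 12: (0,0) -> (8.485,-8.485) [heading=315, move]
FD 8: (8.485,-8.485) -> (14.142,-14.142) [heading=315, move]
BK 10: (14.142,-14.142) -> (7.071,-7.071) [heading=315, move]
FD 20: (7.071,-7.071) -> (21.213,-21.213) [heading=315, move]
LT 45: heading 315 -> 0
PU: pen up
FD 7: (21.213,-21.213) -> (28.213,-21.213) [heading=0, move]
RT 45: heading 0 -> 315
Final: pos=(28.213,-21.213), heading=315, 0 segment(s) drawn

Start position: (0, 0)
Final position: (28.213, -21.213)
Distance = 35.299; >= 1e-6 -> NOT closed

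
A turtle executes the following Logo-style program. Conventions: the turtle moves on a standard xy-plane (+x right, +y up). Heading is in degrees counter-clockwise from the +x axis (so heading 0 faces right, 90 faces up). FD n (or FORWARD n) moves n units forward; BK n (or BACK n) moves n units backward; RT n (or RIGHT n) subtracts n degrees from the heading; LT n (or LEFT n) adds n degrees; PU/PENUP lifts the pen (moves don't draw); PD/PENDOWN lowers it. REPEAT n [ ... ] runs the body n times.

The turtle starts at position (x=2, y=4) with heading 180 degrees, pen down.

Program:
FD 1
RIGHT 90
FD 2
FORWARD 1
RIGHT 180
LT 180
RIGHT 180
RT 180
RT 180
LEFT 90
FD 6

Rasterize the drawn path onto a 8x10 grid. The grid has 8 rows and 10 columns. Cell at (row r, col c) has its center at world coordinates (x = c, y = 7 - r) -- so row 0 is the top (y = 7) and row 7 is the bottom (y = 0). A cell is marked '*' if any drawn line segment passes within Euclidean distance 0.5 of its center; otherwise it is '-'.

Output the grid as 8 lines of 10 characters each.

Segment 0: (2,4) -> (1,4)
Segment 1: (1,4) -> (1,6)
Segment 2: (1,6) -> (1,7)
Segment 3: (1,7) -> (7,7)

Answer: -*******--
-*--------
-*--------
-**-------
----------
----------
----------
----------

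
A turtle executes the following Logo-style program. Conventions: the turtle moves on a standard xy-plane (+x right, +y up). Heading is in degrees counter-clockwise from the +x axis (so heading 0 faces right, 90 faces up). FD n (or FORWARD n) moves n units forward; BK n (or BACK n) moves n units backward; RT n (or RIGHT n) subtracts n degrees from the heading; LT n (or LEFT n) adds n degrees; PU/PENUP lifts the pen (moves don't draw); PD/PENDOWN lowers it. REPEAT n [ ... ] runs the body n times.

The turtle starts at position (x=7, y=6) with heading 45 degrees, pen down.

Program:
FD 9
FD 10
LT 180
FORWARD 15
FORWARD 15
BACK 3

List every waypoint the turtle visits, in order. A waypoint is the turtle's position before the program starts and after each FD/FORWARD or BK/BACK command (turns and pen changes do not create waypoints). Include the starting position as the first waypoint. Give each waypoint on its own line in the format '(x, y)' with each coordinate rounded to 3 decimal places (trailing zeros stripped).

Executing turtle program step by step:
Start: pos=(7,6), heading=45, pen down
FD 9: (7,6) -> (13.364,12.364) [heading=45, draw]
FD 10: (13.364,12.364) -> (20.435,19.435) [heading=45, draw]
LT 180: heading 45 -> 225
FD 15: (20.435,19.435) -> (9.828,8.828) [heading=225, draw]
FD 15: (9.828,8.828) -> (-0.778,-1.778) [heading=225, draw]
BK 3: (-0.778,-1.778) -> (1.343,0.343) [heading=225, draw]
Final: pos=(1.343,0.343), heading=225, 5 segment(s) drawn
Waypoints (6 total):
(7, 6)
(13.364, 12.364)
(20.435, 19.435)
(9.828, 8.828)
(-0.778, -1.778)
(1.343, 0.343)

Answer: (7, 6)
(13.364, 12.364)
(20.435, 19.435)
(9.828, 8.828)
(-0.778, -1.778)
(1.343, 0.343)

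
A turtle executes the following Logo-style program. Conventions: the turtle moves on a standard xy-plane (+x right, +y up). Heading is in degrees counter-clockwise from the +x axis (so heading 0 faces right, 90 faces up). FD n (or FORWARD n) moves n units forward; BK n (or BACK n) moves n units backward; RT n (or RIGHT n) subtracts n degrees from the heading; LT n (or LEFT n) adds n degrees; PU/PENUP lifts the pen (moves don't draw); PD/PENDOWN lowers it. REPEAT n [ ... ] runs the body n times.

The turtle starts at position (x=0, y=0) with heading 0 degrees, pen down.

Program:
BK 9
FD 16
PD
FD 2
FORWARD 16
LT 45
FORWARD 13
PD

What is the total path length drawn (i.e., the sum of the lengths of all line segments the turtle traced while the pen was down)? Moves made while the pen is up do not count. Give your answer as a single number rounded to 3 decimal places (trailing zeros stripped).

Answer: 56

Derivation:
Executing turtle program step by step:
Start: pos=(0,0), heading=0, pen down
BK 9: (0,0) -> (-9,0) [heading=0, draw]
FD 16: (-9,0) -> (7,0) [heading=0, draw]
PD: pen down
FD 2: (7,0) -> (9,0) [heading=0, draw]
FD 16: (9,0) -> (25,0) [heading=0, draw]
LT 45: heading 0 -> 45
FD 13: (25,0) -> (34.192,9.192) [heading=45, draw]
PD: pen down
Final: pos=(34.192,9.192), heading=45, 5 segment(s) drawn

Segment lengths:
  seg 1: (0,0) -> (-9,0), length = 9
  seg 2: (-9,0) -> (7,0), length = 16
  seg 3: (7,0) -> (9,0), length = 2
  seg 4: (9,0) -> (25,0), length = 16
  seg 5: (25,0) -> (34.192,9.192), length = 13
Total = 56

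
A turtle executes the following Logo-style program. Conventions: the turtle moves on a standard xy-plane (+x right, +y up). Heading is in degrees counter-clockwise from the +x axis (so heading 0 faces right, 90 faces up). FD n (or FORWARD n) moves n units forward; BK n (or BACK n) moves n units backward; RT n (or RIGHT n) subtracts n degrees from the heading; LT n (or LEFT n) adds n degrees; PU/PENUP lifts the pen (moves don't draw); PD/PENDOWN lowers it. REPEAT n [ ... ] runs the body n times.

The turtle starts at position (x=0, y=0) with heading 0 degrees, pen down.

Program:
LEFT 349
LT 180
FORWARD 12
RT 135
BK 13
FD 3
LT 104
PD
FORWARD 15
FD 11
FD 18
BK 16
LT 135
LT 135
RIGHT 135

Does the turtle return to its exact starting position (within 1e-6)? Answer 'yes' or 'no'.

Executing turtle program step by step:
Start: pos=(0,0), heading=0, pen down
LT 349: heading 0 -> 349
LT 180: heading 349 -> 169
FD 12: (0,0) -> (-11.78,2.29) [heading=169, draw]
RT 135: heading 169 -> 34
BK 13: (-11.78,2.29) -> (-22.557,-4.98) [heading=34, draw]
FD 3: (-22.557,-4.98) -> (-20.07,-3.302) [heading=34, draw]
LT 104: heading 34 -> 138
PD: pen down
FD 15: (-20.07,-3.302) -> (-31.217,6.735) [heading=138, draw]
FD 11: (-31.217,6.735) -> (-39.392,14.095) [heading=138, draw]
FD 18: (-39.392,14.095) -> (-52.768,26.14) [heading=138, draw]
BK 16: (-52.768,26.14) -> (-40.878,15.433) [heading=138, draw]
LT 135: heading 138 -> 273
LT 135: heading 273 -> 48
RT 135: heading 48 -> 273
Final: pos=(-40.878,15.433), heading=273, 7 segment(s) drawn

Start position: (0, 0)
Final position: (-40.878, 15.433)
Distance = 43.694; >= 1e-6 -> NOT closed

Answer: no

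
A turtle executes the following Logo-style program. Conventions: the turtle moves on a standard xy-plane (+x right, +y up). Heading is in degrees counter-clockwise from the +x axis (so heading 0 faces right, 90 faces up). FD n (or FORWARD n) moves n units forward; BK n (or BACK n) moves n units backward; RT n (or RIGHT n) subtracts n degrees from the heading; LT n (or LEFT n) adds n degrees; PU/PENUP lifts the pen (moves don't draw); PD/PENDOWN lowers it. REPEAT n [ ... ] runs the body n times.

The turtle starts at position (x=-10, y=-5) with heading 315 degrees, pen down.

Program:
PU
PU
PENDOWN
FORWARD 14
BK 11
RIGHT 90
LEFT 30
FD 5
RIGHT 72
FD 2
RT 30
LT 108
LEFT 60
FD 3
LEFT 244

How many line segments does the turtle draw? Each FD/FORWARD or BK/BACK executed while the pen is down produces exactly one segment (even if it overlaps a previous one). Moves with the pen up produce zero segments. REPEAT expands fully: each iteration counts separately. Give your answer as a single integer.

Answer: 5

Derivation:
Executing turtle program step by step:
Start: pos=(-10,-5), heading=315, pen down
PU: pen up
PU: pen up
PD: pen down
FD 14: (-10,-5) -> (-0.101,-14.899) [heading=315, draw]
BK 11: (-0.101,-14.899) -> (-7.879,-7.121) [heading=315, draw]
RT 90: heading 315 -> 225
LT 30: heading 225 -> 255
FD 5: (-7.879,-7.121) -> (-9.173,-11.951) [heading=255, draw]
RT 72: heading 255 -> 183
FD 2: (-9.173,-11.951) -> (-11.17,-12.056) [heading=183, draw]
RT 30: heading 183 -> 153
LT 108: heading 153 -> 261
LT 60: heading 261 -> 321
FD 3: (-11.17,-12.056) -> (-8.839,-13.944) [heading=321, draw]
LT 244: heading 321 -> 205
Final: pos=(-8.839,-13.944), heading=205, 5 segment(s) drawn
Segments drawn: 5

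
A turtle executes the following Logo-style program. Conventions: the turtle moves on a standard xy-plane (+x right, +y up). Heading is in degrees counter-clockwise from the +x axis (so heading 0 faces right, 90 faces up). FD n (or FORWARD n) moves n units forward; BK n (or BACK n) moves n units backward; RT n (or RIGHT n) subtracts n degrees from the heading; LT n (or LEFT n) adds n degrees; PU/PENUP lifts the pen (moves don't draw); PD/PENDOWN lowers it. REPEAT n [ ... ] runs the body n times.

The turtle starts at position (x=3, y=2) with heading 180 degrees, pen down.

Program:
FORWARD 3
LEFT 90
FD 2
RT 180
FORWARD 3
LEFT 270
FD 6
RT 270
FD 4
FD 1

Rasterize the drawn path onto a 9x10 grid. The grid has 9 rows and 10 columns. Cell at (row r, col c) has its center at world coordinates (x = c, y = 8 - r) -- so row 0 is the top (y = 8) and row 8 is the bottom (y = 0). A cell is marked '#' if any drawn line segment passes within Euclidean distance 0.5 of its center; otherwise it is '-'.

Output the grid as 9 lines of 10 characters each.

Segment 0: (3,2) -> (0,2)
Segment 1: (0,2) -> (-0,0)
Segment 2: (-0,0) -> (-0,3)
Segment 3: (-0,3) -> (6,3)
Segment 4: (6,3) -> (6,7)
Segment 5: (6,7) -> (6,8)

Answer: ------#---
------#---
------#---
------#---
------#---
#######---
####------
#---------
#---------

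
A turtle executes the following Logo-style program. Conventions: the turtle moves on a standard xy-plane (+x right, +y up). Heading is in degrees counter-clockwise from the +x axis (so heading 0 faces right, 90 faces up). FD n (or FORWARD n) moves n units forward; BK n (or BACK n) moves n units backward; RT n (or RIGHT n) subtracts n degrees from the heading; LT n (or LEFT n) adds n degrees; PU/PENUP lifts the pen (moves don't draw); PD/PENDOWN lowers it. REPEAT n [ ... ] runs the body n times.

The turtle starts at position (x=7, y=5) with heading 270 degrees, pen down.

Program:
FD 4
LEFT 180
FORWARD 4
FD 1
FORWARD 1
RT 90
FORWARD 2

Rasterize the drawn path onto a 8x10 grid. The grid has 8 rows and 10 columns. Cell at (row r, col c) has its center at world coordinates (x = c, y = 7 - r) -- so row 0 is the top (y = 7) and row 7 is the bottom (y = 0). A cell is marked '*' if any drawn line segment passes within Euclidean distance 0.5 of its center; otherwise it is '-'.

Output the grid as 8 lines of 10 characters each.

Segment 0: (7,5) -> (7,1)
Segment 1: (7,1) -> (7,5)
Segment 2: (7,5) -> (7,6)
Segment 3: (7,6) -> (7,7)
Segment 4: (7,7) -> (9,7)

Answer: -------***
-------*--
-------*--
-------*--
-------*--
-------*--
-------*--
----------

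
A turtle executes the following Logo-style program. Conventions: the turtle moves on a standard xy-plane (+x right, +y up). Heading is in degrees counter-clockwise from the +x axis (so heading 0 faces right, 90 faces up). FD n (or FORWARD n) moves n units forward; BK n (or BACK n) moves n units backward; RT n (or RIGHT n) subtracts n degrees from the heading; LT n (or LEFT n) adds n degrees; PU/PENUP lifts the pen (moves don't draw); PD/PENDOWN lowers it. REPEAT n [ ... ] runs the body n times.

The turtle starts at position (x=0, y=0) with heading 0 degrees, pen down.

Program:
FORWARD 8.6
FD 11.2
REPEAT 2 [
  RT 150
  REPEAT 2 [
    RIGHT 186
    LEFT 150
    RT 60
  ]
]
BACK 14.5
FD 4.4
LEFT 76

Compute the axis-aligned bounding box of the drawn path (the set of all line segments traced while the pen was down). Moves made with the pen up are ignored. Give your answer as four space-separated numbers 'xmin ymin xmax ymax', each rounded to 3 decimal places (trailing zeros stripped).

Answer: 0 -8.523 19.8 0

Derivation:
Executing turtle program step by step:
Start: pos=(0,0), heading=0, pen down
FD 8.6: (0,0) -> (8.6,0) [heading=0, draw]
FD 11.2: (8.6,0) -> (19.8,0) [heading=0, draw]
REPEAT 2 [
  -- iteration 1/2 --
  RT 150: heading 0 -> 210
  REPEAT 2 [
    -- iteration 1/2 --
    RT 186: heading 210 -> 24
    LT 150: heading 24 -> 174
    RT 60: heading 174 -> 114
    -- iteration 2/2 --
    RT 186: heading 114 -> 288
    LT 150: heading 288 -> 78
    RT 60: heading 78 -> 18
  ]
  -- iteration 2/2 --
  RT 150: heading 18 -> 228
  REPEAT 2 [
    -- iteration 1/2 --
    RT 186: heading 228 -> 42
    LT 150: heading 42 -> 192
    RT 60: heading 192 -> 132
    -- iteration 2/2 --
    RT 186: heading 132 -> 306
    LT 150: heading 306 -> 96
    RT 60: heading 96 -> 36
  ]
]
BK 14.5: (19.8,0) -> (8.069,-8.523) [heading=36, draw]
FD 4.4: (8.069,-8.523) -> (11.629,-5.937) [heading=36, draw]
LT 76: heading 36 -> 112
Final: pos=(11.629,-5.937), heading=112, 4 segment(s) drawn

Segment endpoints: x in {0, 8.069, 8.6, 11.629, 19.8}, y in {-8.523, -5.937, 0}
xmin=0, ymin=-8.523, xmax=19.8, ymax=0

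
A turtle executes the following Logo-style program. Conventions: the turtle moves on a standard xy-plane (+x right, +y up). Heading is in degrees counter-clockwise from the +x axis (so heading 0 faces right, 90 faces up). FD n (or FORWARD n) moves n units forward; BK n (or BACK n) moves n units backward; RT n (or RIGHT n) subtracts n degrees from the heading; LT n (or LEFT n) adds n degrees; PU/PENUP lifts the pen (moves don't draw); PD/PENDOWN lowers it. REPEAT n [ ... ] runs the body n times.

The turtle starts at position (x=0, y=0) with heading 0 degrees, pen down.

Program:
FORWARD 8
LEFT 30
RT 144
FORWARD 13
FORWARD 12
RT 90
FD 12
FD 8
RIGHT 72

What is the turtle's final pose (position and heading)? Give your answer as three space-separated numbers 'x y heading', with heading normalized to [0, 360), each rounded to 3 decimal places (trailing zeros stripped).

Answer: -20.439 -14.704 84

Derivation:
Executing turtle program step by step:
Start: pos=(0,0), heading=0, pen down
FD 8: (0,0) -> (8,0) [heading=0, draw]
LT 30: heading 0 -> 30
RT 144: heading 30 -> 246
FD 13: (8,0) -> (2.712,-11.876) [heading=246, draw]
FD 12: (2.712,-11.876) -> (-2.168,-22.839) [heading=246, draw]
RT 90: heading 246 -> 156
FD 12: (-2.168,-22.839) -> (-13.131,-17.958) [heading=156, draw]
FD 8: (-13.131,-17.958) -> (-20.439,-14.704) [heading=156, draw]
RT 72: heading 156 -> 84
Final: pos=(-20.439,-14.704), heading=84, 5 segment(s) drawn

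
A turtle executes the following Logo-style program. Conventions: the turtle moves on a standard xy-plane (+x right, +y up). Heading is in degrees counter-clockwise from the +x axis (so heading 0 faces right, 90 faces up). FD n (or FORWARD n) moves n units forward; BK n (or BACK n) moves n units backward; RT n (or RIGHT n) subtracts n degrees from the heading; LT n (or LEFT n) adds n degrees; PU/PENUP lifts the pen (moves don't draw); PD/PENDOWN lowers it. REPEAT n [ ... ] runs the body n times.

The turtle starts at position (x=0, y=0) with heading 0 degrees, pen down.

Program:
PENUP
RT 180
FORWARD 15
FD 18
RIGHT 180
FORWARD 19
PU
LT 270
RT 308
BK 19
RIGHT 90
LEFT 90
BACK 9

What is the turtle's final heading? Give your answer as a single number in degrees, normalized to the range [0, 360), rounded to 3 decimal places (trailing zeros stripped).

Executing turtle program step by step:
Start: pos=(0,0), heading=0, pen down
PU: pen up
RT 180: heading 0 -> 180
FD 15: (0,0) -> (-15,0) [heading=180, move]
FD 18: (-15,0) -> (-33,0) [heading=180, move]
RT 180: heading 180 -> 0
FD 19: (-33,0) -> (-14,0) [heading=0, move]
PU: pen up
LT 270: heading 0 -> 270
RT 308: heading 270 -> 322
BK 19: (-14,0) -> (-28.972,11.698) [heading=322, move]
RT 90: heading 322 -> 232
LT 90: heading 232 -> 322
BK 9: (-28.972,11.698) -> (-36.064,17.239) [heading=322, move]
Final: pos=(-36.064,17.239), heading=322, 0 segment(s) drawn

Answer: 322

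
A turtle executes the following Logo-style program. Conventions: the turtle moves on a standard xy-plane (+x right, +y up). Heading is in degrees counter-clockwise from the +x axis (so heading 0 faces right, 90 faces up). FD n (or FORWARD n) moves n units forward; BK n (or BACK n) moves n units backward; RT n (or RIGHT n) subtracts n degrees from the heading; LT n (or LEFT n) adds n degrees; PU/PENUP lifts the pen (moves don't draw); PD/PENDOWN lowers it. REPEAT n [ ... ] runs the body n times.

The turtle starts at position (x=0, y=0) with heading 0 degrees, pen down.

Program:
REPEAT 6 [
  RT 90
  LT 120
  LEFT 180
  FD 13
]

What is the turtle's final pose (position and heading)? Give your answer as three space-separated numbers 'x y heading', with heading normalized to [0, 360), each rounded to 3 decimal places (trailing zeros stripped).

Executing turtle program step by step:
Start: pos=(0,0), heading=0, pen down
REPEAT 6 [
  -- iteration 1/6 --
  RT 90: heading 0 -> 270
  LT 120: heading 270 -> 30
  LT 180: heading 30 -> 210
  FD 13: (0,0) -> (-11.258,-6.5) [heading=210, draw]
  -- iteration 2/6 --
  RT 90: heading 210 -> 120
  LT 120: heading 120 -> 240
  LT 180: heading 240 -> 60
  FD 13: (-11.258,-6.5) -> (-4.758,4.758) [heading=60, draw]
  -- iteration 3/6 --
  RT 90: heading 60 -> 330
  LT 120: heading 330 -> 90
  LT 180: heading 90 -> 270
  FD 13: (-4.758,4.758) -> (-4.758,-8.242) [heading=270, draw]
  -- iteration 4/6 --
  RT 90: heading 270 -> 180
  LT 120: heading 180 -> 300
  LT 180: heading 300 -> 120
  FD 13: (-4.758,-8.242) -> (-11.258,3.017) [heading=120, draw]
  -- iteration 5/6 --
  RT 90: heading 120 -> 30
  LT 120: heading 30 -> 150
  LT 180: heading 150 -> 330
  FD 13: (-11.258,3.017) -> (0,-3.483) [heading=330, draw]
  -- iteration 6/6 --
  RT 90: heading 330 -> 240
  LT 120: heading 240 -> 0
  LT 180: heading 0 -> 180
  FD 13: (0,-3.483) -> (-13,-3.483) [heading=180, draw]
]
Final: pos=(-13,-3.483), heading=180, 6 segment(s) drawn

Answer: -13 -3.483 180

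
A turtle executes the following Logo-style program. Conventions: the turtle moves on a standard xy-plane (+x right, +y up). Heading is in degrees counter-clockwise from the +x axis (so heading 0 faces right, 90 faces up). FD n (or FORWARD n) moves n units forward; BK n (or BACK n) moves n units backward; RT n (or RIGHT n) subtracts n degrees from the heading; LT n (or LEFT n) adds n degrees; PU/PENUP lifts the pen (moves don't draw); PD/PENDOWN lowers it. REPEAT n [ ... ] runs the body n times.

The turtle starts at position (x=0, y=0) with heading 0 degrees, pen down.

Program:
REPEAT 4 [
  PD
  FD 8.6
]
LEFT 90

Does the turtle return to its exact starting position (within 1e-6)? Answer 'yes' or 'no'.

Answer: no

Derivation:
Executing turtle program step by step:
Start: pos=(0,0), heading=0, pen down
REPEAT 4 [
  -- iteration 1/4 --
  PD: pen down
  FD 8.6: (0,0) -> (8.6,0) [heading=0, draw]
  -- iteration 2/4 --
  PD: pen down
  FD 8.6: (8.6,0) -> (17.2,0) [heading=0, draw]
  -- iteration 3/4 --
  PD: pen down
  FD 8.6: (17.2,0) -> (25.8,0) [heading=0, draw]
  -- iteration 4/4 --
  PD: pen down
  FD 8.6: (25.8,0) -> (34.4,0) [heading=0, draw]
]
LT 90: heading 0 -> 90
Final: pos=(34.4,0), heading=90, 4 segment(s) drawn

Start position: (0, 0)
Final position: (34.4, 0)
Distance = 34.4; >= 1e-6 -> NOT closed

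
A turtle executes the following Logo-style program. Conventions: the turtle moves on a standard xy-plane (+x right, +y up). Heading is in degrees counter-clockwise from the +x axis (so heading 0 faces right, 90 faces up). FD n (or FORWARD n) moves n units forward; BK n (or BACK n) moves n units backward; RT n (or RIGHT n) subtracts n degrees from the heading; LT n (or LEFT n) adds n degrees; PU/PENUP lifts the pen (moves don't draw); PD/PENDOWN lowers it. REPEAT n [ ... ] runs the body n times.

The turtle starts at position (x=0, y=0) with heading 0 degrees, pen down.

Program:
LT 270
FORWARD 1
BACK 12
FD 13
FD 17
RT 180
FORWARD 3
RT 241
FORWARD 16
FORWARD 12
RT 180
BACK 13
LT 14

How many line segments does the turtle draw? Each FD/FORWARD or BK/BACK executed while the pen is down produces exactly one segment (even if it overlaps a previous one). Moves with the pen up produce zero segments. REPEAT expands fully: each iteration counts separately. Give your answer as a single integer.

Answer: 8

Derivation:
Executing turtle program step by step:
Start: pos=(0,0), heading=0, pen down
LT 270: heading 0 -> 270
FD 1: (0,0) -> (0,-1) [heading=270, draw]
BK 12: (0,-1) -> (0,11) [heading=270, draw]
FD 13: (0,11) -> (0,-2) [heading=270, draw]
FD 17: (0,-2) -> (0,-19) [heading=270, draw]
RT 180: heading 270 -> 90
FD 3: (0,-19) -> (0,-16) [heading=90, draw]
RT 241: heading 90 -> 209
FD 16: (0,-16) -> (-13.994,-23.757) [heading=209, draw]
FD 12: (-13.994,-23.757) -> (-24.489,-29.575) [heading=209, draw]
RT 180: heading 209 -> 29
BK 13: (-24.489,-29.575) -> (-35.859,-35.877) [heading=29, draw]
LT 14: heading 29 -> 43
Final: pos=(-35.859,-35.877), heading=43, 8 segment(s) drawn
Segments drawn: 8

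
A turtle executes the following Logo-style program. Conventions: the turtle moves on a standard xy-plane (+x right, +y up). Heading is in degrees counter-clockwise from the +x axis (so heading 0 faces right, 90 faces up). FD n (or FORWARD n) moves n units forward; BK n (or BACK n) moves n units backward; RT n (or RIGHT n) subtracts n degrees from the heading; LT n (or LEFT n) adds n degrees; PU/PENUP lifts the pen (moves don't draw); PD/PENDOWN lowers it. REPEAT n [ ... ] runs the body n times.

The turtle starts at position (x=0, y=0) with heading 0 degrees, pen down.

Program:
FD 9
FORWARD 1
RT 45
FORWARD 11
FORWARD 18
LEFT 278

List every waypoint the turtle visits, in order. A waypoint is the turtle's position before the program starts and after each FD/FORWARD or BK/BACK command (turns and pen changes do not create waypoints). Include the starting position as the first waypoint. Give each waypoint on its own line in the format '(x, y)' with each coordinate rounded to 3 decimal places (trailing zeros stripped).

Executing turtle program step by step:
Start: pos=(0,0), heading=0, pen down
FD 9: (0,0) -> (9,0) [heading=0, draw]
FD 1: (9,0) -> (10,0) [heading=0, draw]
RT 45: heading 0 -> 315
FD 11: (10,0) -> (17.778,-7.778) [heading=315, draw]
FD 18: (17.778,-7.778) -> (30.506,-20.506) [heading=315, draw]
LT 278: heading 315 -> 233
Final: pos=(30.506,-20.506), heading=233, 4 segment(s) drawn
Waypoints (5 total):
(0, 0)
(9, 0)
(10, 0)
(17.778, -7.778)
(30.506, -20.506)

Answer: (0, 0)
(9, 0)
(10, 0)
(17.778, -7.778)
(30.506, -20.506)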